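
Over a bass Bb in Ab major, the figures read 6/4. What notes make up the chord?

A fourth above Bb in this key is Eb.
A sixth above Bb in this key is G.
Together with the bass Bb, this spells Eb major in second inversion.

Bb, Eb, G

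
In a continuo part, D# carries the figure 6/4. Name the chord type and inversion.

Intervals of 6/4 above the bass form a triad; the bass is the fifth, so this is second inversion.

triad, second inversion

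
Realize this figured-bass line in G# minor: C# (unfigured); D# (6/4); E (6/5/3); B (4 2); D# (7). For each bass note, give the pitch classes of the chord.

C# (5/3): C#, E, G#.
D# (6/4): D#, G#, B.
E (6/5/3): E, G#, B, C#.
B (6/4/2): B, C#, E, G#.
D# (7/5/3): D#, F#, A#, C#.

C#, E, G# | D#, G#, B | E, G#, B, C# | B, C#, E, G# | D#, F#, A#, C#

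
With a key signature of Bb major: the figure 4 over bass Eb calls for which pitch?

Counting 3 letter steps above Eb lands on A; in Bb major, that letter is A.

A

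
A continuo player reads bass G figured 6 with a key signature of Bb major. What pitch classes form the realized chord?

The written figures 6 are shorthand for 6/3: the 3 is implied.
A third above G in this key is Bb.
A sixth above G in this key is Eb.
Together with the bass G, this spells Eb major in first inversion.

G, Bb, Eb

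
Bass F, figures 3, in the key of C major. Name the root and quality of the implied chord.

F major

The figures 3 indicate a triad in root position.
In root position the bass is the root, so the root is F.
The chord tones are F, A, C, giving F major.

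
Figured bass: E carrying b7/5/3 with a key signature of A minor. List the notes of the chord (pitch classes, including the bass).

E, G, B, Db

A third above E in this key is G.
A fifth above E in this key is B.
A seventh above E in this key is D, lowered to Db by the flat.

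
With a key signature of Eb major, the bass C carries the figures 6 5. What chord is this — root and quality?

Ab major seventh

The figures 6 5 indicate a seventh chord in first inversion.
In first inversion the root lies a sixth above the bass: a sixth above C in Eb major is Ab.
The chord tones are C, Eb, G, Ab, giving Ab major seventh.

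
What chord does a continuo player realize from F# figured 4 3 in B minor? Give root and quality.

B minor seventh

The figures 4 3 indicate a seventh chord in second inversion.
In second inversion the root lies a fourth above the bass: a fourth above F# in B minor is B.
The chord tones are F#, A, B, D, giving B minor seventh.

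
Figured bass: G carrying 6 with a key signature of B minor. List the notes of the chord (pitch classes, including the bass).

G, B, E

The written figures 6 are shorthand for 6/3: the 3 is implied.
A third above G in this key is B.
A sixth above G in this key is E.
Together with the bass G, this spells E minor in first inversion.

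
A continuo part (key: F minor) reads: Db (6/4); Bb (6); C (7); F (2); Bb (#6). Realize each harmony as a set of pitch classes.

Db (6/4): Db, G, Bb.
Bb (6/3): Bb, Db, G.
C (7/5/3): C, Eb, G, Bb.
F (6/4/2): F, G, Bb, Db.
Bb (#6/3): Bb, Db, G#.

Db, G, Bb | Bb, Db, G | C, Eb, G, Bb | F, G, Bb, Db | Bb, Db, G#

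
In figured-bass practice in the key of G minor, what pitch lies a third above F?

A

Counting 2 letter steps above F lands on A; in G minor, that letter is A.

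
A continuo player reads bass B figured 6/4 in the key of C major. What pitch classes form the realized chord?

B, E, G

A fourth above B in this key is E.
A sixth above B in this key is G.
Together with the bass B, this spells E minor in second inversion.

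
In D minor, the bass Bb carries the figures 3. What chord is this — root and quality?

The figures 3 indicate a triad in root position.
In root position the bass is the root, so the root is Bb.
The chord tones are Bb, D, F, giving Bb major.

Bb major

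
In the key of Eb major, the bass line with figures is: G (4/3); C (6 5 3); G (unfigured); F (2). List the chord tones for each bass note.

G, Bb, C, Eb | C, Eb, G, Ab | G, Bb, D | F, G, Bb, D

G (6/4/3): G, Bb, C, Eb.
C (6/5/3): C, Eb, G, Ab.
G (5/3): G, Bb, D.
F (6/4/2): F, G, Bb, D.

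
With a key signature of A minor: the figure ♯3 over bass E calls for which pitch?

G#

Counting 2 letter steps above E lands on G; in A minor, that letter is G.
The #3 figure raises it a semitone, giving G#.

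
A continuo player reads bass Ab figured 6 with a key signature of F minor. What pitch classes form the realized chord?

The written figures 6 are shorthand for 6/3: the 3 is implied.
A third above Ab in this key is C.
A sixth above Ab in this key is F.
Together with the bass Ab, this spells F minor in first inversion.

Ab, C, F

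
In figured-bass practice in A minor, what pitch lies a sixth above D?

B

Counting 5 letter steps above D lands on B; in A minor, that letter is B.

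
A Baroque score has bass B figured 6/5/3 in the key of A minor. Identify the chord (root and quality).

G dominant seventh

The figures 6/5/3 indicate a seventh chord in first inversion.
In first inversion the root lies a sixth above the bass: a sixth above B in A minor is G.
The chord tones are B, D, F, G, giving G dominant seventh.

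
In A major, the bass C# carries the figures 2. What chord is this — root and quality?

D major seventh

The figures 2 indicate a seventh chord in third inversion.
In third inversion the root lies a second above the bass: a second above C# in A major is D.
The chord tones are C#, D, F#, A, giving D major seventh.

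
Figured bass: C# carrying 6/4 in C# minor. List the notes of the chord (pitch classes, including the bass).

A fourth above C# in this key is F#.
A sixth above C# in this key is A.
Together with the bass C#, this spells F# minor in second inversion.

C#, F#, A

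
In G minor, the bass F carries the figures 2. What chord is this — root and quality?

G minor seventh

The figures 2 indicate a seventh chord in third inversion.
In third inversion the root lies a second above the bass: a second above F in G minor is G.
The chord tones are F, G, Bb, D, giving G minor seventh.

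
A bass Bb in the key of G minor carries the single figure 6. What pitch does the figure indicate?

G

Counting 5 letter steps above Bb lands on G; in G minor, that letter is G.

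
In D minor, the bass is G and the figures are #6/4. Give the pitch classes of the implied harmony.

G, C, E#

A fourth above G in this key is C.
A sixth above G in this key is E, raised to E# by the sharp.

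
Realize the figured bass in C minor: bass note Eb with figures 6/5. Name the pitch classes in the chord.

The written figures 6/5 are shorthand for 6/5/3: the 3 is implied.
A third above Eb in this key is G.
A fifth above Eb in this key is Bb.
A sixth above Eb in this key is C.
Together with the bass Eb, this spells C minor seventh in first inversion.

Eb, G, Bb, C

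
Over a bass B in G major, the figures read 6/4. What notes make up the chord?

A fourth above B in this key is E.
A sixth above B in this key is G.
Together with the bass B, this spells E minor in second inversion.

B, E, G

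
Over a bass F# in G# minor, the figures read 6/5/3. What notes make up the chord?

A third above F# in this key is A#.
A fifth above F# in this key is C#.
A sixth above F# in this key is D#.
Together with the bass F#, this spells D# minor seventh in first inversion.

F#, A#, C#, D#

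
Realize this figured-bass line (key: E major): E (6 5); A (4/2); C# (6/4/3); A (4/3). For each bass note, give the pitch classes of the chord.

E (6/5/3): E, G#, B, C#.
A (6/4/2): A, B, D#, F#.
C# (6/4/3): C#, E, F#, A.
A (6/4/3): A, C#, D#, F#.

E, G#, B, C# | A, B, D#, F# | C#, E, F#, A | A, C#, D#, F#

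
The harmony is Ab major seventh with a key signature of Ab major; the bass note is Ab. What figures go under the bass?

7

Ab is the root of Ab major seventh, so the chord is in root position.
A seventh chord in root position is figured 7/5/3, conventionally abbreviated 7.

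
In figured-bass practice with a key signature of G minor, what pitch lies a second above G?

Counting 1 letter step above G lands on A; in G minor, that letter is A.

A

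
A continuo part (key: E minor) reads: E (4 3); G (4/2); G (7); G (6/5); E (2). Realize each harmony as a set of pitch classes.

E, G, A, C | G, A, C, E | G, B, D, F# | G, B, D, E | E, F#, A, C

E (6/4/3): E, G, A, C.
G (6/4/2): G, A, C, E.
G (7/5/3): G, B, D, F#.
G (6/5/3): G, B, D, E.
E (6/4/2): E, F#, A, C.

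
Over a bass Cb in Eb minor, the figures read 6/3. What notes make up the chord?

A third above Cb in this key is Eb.
A sixth above Cb in this key is Ab.
Together with the bass Cb, this spells Ab minor in first inversion.

Cb, Eb, Ab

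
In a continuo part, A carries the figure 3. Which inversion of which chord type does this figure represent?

3 is shorthand for 5/3.
Intervals of 5/3 above the bass form a triad; the bass is the root, so this is root position.

triad, root position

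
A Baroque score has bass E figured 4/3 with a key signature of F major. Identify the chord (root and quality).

The figures 4/3 indicate a seventh chord in second inversion.
In second inversion the root lies a fourth above the bass: a fourth above E in F major is A.
The chord tones are E, G, A, C, giving A minor seventh.

A minor seventh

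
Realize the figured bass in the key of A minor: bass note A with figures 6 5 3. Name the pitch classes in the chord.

A third above A in this key is C.
A fifth above A in this key is E.
A sixth above A in this key is F.
Together with the bass A, this spells F major seventh in first inversion.

A, C, E, F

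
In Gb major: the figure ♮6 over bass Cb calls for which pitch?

A

Counting 5 letter steps above Cb lands on A; in Gb major, that letter is Ab.
The ♮6 figure makes it natural, giving A.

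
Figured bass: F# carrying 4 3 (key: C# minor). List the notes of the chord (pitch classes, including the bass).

The written figures 4 3 are shorthand for 6/4/3: the 6 is implied.
A third above F# in this key is A.
A fourth above F# in this key is B.
A sixth above F# in this key is D#.
Together with the bass F#, this spells B dominant seventh in second inversion.

F#, A, B, D#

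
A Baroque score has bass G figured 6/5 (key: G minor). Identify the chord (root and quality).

The figures 6/5 indicate a seventh chord in first inversion.
In first inversion the root lies a sixth above the bass: a sixth above G in G minor is Eb.
The chord tones are G, Bb, D, Eb, giving Eb major seventh.

Eb major seventh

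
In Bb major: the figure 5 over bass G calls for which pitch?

D

Counting 4 letter steps above G lands on D; in Bb major, that letter is D.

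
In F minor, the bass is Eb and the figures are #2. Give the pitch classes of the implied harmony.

The written figures #2 are shorthand for 6/4/2: the 6/4 are implied.
A second above Eb in this key is F, raised to F# by the sharp.
A fourth above Eb in this key is Ab.
A sixth above Eb in this key is C.

Eb, F#, Ab, C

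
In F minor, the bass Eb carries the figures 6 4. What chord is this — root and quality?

The figures 6 4 indicate a triad in second inversion.
In second inversion the root lies a fourth above the bass: a fourth above Eb in F minor is Ab.
The chord tones are Eb, Ab, C, giving Ab major.

Ab major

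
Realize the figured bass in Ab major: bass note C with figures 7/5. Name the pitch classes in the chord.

The written figures 7/5 are shorthand for 7/5/3: the 3 is implied.
A third above C in this key is Eb.
A fifth above C in this key is G.
A seventh above C in this key is Bb.
Together with the bass C, this spells C minor seventh in root position.

C, Eb, G, Bb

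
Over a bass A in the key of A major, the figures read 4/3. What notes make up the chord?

A, C#, D, F#

The written figures 4/3 are shorthand for 6/4/3: the 6 is implied.
A third above A in this key is C#.
A fourth above A in this key is D.
A sixth above A in this key is F#.
Together with the bass A, this spells D major seventh in second inversion.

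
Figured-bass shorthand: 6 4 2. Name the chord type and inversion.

Intervals of 6/4/2 above the bass form a seventh chord; the bass is the seventh, so this is third inversion.

seventh chord, third inversion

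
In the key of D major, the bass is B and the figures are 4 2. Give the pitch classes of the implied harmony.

The written figures 4 2 are shorthand for 6/4/2: the 6 is implied.
A second above B in this key is C#.
A fourth above B in this key is E.
A sixth above B in this key is G.
Together with the bass B, this spells C# half-diminished seventh in third inversion.

B, C#, E, G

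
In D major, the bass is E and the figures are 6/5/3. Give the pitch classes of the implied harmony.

A third above E in this key is G.
A fifth above E in this key is B.
A sixth above E in this key is C#.
Together with the bass E, this spells C# half-diminished seventh in first inversion.

E, G, B, C#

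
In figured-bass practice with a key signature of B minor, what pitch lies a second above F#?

G

Counting 1 letter step above F# lands on G; in B minor, that letter is G.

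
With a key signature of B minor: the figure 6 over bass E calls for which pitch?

C#

Counting 5 letter steps above E lands on C; in B minor, that letter is C#.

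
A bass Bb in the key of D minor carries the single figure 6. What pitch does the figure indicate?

Counting 5 letter steps above Bb lands on G; in D minor, that letter is G.

G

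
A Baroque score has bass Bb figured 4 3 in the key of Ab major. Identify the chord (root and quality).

The figures 4 3 indicate a seventh chord in second inversion.
In second inversion the root lies a fourth above the bass: a fourth above Bb in Ab major is Eb.
The chord tones are Bb, Db, Eb, G, giving Eb dominant seventh.

Eb dominant seventh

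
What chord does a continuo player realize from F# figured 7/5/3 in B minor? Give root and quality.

The figures 7/5/3 indicate a seventh chord in root position.
In root position the bass is the root, so the root is F#.
The chord tones are F#, A, C#, E, giving F# minor seventh.

F# minor seventh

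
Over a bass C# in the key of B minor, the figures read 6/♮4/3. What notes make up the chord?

C#, E, F, A

A third above C# in this key is E.
A fourth above C# in this key is F#, made natural (F) by the ♮ figure.
A sixth above C# in this key is A.
Together with the bass C#, this spells F augmented major seventh in second inversion.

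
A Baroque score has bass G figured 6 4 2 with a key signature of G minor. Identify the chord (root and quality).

The figures 6 4 2 indicate a seventh chord in third inversion.
In third inversion the root lies a second above the bass: a second above G in G minor is A.
The chord tones are G, A, C, Eb, giving A half-diminished seventh.

A half-diminished seventh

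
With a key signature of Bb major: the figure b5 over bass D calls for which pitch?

Ab

Counting 4 letter steps above D lands on A; in Bb major, that letter is A.
The b5 figure lowers it a semitone, giving Ab.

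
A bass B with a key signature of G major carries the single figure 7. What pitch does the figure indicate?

A

Counting 6 letter steps above B lands on A; in G major, that letter is A.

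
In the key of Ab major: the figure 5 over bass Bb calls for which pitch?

Counting 4 letter steps above Bb lands on F; in Ab major, that letter is F.

F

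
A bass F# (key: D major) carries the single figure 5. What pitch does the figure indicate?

C#

Counting 4 letter steps above F# lands on C; in D major, that letter is C#.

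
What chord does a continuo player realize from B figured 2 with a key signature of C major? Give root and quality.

The figures 2 indicate a seventh chord in third inversion.
In third inversion the root lies a second above the bass: a second above B in C major is C.
The chord tones are B, C, E, G, giving C major seventh.

C major seventh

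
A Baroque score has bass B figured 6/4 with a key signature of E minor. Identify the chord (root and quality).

E minor

The figures 6/4 indicate a triad in second inversion.
In second inversion the root lies a fourth above the bass: a fourth above B in E minor is E.
The chord tones are B, E, G, giving E minor.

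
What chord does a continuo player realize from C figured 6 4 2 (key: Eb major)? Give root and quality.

The figures 6 4 2 indicate a seventh chord in third inversion.
In third inversion the root lies a second above the bass: a second above C in Eb major is D.
The chord tones are C, D, F, Ab, giving D half-diminished seventh.

D half-diminished seventh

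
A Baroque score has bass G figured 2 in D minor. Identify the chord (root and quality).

A minor seventh

The figures 2 indicate a seventh chord in third inversion.
In third inversion the root lies a second above the bass: a second above G in D minor is A.
The chord tones are G, A, C, E, giving A minor seventh.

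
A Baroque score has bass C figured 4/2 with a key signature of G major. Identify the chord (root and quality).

D dominant seventh

The figures 4/2 indicate a seventh chord in third inversion.
In third inversion the root lies a second above the bass: a second above C in G major is D.
The chord tones are C, D, F#, A, giving D dominant seventh.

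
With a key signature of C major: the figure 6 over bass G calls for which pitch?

Counting 5 letter steps above G lands on E; in C major, that letter is E.

E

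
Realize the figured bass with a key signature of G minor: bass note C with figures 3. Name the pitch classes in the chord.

C, Eb, G

The written figures 3 are shorthand for 5/3: the 5 is implied.
A third above C in this key is Eb.
A fifth above C in this key is G.
Together with the bass C, this spells C minor in root position.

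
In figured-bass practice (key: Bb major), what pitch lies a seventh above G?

F

Counting 6 letter steps above G lands on F; in Bb major, that letter is F.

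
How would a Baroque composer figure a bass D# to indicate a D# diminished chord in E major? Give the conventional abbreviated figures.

no figures

D# is the root of D# diminished, so the chord is in root position.
A triad in root position is figured 5/3, conventionally abbreviated (no figures — root-position triad).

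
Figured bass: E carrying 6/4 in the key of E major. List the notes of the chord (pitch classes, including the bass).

E, A, C#

A fourth above E in this key is A.
A sixth above E in this key is C#.
Together with the bass E, this spells A major in second inversion.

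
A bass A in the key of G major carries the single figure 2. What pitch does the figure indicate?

B

Counting 1 letter step above A lands on B; in G major, that letter is B.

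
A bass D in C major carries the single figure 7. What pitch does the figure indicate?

C

Counting 6 letter steps above D lands on C; in C major, that letter is C.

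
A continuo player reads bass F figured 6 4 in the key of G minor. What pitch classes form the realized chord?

A fourth above F in this key is Bb.
A sixth above F in this key is D.
Together with the bass F, this spells Bb major in second inversion.

F, Bb, D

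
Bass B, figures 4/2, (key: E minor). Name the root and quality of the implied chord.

C major seventh

The figures 4/2 indicate a seventh chord in third inversion.
In third inversion the root lies a second above the bass: a second above B in E minor is C.
The chord tones are B, C, E, G, giving C major seventh.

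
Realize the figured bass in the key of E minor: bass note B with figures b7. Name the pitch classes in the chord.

B, D, F#, Ab

The written figures b7 are shorthand for 7/5/3: the 5/3 are implied.
A third above B in this key is D.
A fifth above B in this key is F#.
A seventh above B in this key is A, lowered to Ab by the flat.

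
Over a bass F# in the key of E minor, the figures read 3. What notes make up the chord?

F#, A, C

The written figures 3 are shorthand for 5/3: the 5 is implied.
A third above F# in this key is A.
A fifth above F# in this key is C.
Together with the bass F#, this spells F# diminished in root position.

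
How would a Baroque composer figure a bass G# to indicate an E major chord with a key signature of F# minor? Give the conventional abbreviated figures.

G# is the third of E major, so the chord is in first inversion.
A triad in first inversion is figured 6/3, conventionally abbreviated 6.

6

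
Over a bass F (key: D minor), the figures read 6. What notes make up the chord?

The written figures 6 are shorthand for 6/3: the 3 is implied.
A third above F in this key is A.
A sixth above F in this key is D.
Together with the bass F, this spells D minor in first inversion.

F, A, D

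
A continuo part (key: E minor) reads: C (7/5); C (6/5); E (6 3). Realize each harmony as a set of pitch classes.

C, E, G, B | C, E, G, A | E, G, C

C (7/5/3): C, E, G, B.
C (6/5/3): C, E, G, A.
E (6/3): E, G, C.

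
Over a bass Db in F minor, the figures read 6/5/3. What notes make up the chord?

Db, F, Ab, Bb

A third above Db in this key is F.
A fifth above Db in this key is Ab.
A sixth above Db in this key is Bb.
Together with the bass Db, this spells Bb minor seventh in first inversion.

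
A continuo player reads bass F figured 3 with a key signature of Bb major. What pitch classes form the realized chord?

The written figures 3 are shorthand for 5/3: the 5 is implied.
A third above F in this key is A.
A fifth above F in this key is C.
Together with the bass F, this spells F major in root position.

F, A, C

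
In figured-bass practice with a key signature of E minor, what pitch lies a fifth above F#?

C

Counting 4 letter steps above F# lands on C; in E minor, that letter is C.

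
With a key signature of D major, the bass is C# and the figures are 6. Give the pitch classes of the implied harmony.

The written figures 6 are shorthand for 6/3: the 3 is implied.
A third above C# in this key is E.
A sixth above C# in this key is A.
Together with the bass C#, this spells A major in first inversion.

C#, E, A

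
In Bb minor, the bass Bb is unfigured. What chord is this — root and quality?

An unfigured bass indicates a triad in root position.
In root position the bass is the root, so the root is Bb.
The chord tones are Bb, Db, F, giving Bb minor.

Bb minor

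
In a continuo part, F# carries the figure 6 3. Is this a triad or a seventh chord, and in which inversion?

triad, first inversion

Intervals of 6/3 above the bass form a triad; the bass is the third, so this is first inversion.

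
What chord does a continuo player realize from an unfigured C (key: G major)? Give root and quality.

C major

An unfigured bass indicates a triad in root position.
In root position the bass is the root, so the root is C.
The chord tones are C, E, G, giving C major.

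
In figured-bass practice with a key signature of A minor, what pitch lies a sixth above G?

Counting 5 letter steps above G lands on E; in A minor, that letter is E.

E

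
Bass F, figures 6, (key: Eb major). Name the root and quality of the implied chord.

D diminished

The figures 6 indicate a triad in first inversion.
In first inversion the root lies a sixth above the bass: a sixth above F in Eb major is D.
The chord tones are F, Ab, D, giving D diminished.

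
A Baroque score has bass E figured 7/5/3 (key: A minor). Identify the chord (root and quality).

E minor seventh

The figures 7/5/3 indicate a seventh chord in root position.
In root position the bass is the root, so the root is E.
The chord tones are E, G, B, D, giving E minor seventh.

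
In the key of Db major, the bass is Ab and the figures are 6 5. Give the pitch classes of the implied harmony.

The written figures 6 5 are shorthand for 6/5/3: the 3 is implied.
A third above Ab in this key is C.
A fifth above Ab in this key is Eb.
A sixth above Ab in this key is F.
Together with the bass Ab, this spells F minor seventh in first inversion.

Ab, C, Eb, F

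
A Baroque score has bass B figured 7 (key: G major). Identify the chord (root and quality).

The figures 7 indicate a seventh chord in root position.
In root position the bass is the root, so the root is B.
The chord tones are B, D, F#, A, giving B minor seventh.

B minor seventh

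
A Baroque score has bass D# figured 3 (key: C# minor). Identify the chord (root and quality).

D# diminished

The figures 3 indicate a triad in root position.
In root position the bass is the root, so the root is D#.
The chord tones are D#, F#, A, giving D# diminished.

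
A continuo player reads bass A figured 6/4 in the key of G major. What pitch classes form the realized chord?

A, D, F#

A fourth above A in this key is D.
A sixth above A in this key is F#.
Together with the bass A, this spells D major in second inversion.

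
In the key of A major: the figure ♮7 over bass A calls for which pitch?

G

Counting 6 letter steps above A lands on G; in A major, that letter is G#.
The ♮7 figure makes it natural, giving G.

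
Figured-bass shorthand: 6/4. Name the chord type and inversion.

Intervals of 6/4 above the bass form a triad; the bass is the fifth, so this is second inversion.

triad, second inversion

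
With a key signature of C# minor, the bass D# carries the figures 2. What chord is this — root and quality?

The figures 2 indicate a seventh chord in third inversion.
In third inversion the root lies a second above the bass: a second above D# in C# minor is E.
The chord tones are D#, E, G#, B, giving E major seventh.

E major seventh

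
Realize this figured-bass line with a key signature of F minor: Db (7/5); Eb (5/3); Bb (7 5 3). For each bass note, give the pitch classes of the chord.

Db, F, Ab, C | Eb, G, Bb | Bb, Db, F, Ab

Db (7/5/3): Db, F, Ab, C.
Eb (5/3): Eb, G, Bb.
Bb (7/5/3): Bb, Db, F, Ab.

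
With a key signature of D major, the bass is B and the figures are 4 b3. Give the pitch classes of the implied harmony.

The written figures 4 b3 are shorthand for 6/4/3: the 6 is implied.
A third above B in this key is D, lowered to Db by the flat.
A fourth above B in this key is E.
A sixth above B in this key is G.

B, Db, E, G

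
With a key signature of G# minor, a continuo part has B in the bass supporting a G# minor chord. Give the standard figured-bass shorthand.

6

B is the third of G# minor, so the chord is in first inversion.
A triad in first inversion is figured 6/3, conventionally abbreviated 6.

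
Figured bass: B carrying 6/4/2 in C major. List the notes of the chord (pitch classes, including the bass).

A second above B in this key is C.
A fourth above B in this key is E.
A sixth above B in this key is G.
Together with the bass B, this spells C major seventh in third inversion.

B, C, E, G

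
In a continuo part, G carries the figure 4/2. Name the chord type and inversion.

4/2 is shorthand for 6/4/2.
Intervals of 6/4/2 above the bass form a seventh chord; the bass is the seventh, so this is third inversion.

seventh chord, third inversion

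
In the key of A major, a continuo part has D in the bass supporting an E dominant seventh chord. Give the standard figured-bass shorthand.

D is the seventh of E dominant seventh, so the chord is in third inversion.
A seventh chord in third inversion is figured 6/4/2, conventionally abbreviated 4/2.

4/2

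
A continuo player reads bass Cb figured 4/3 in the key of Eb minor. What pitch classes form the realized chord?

The written figures 4/3 are shorthand for 6/4/3: the 6 is implied.
A third above Cb in this key is Eb.
A fourth above Cb in this key is F.
A sixth above Cb in this key is Ab.
Together with the bass Cb, this spells F half-diminished seventh in second inversion.

Cb, Eb, F, Ab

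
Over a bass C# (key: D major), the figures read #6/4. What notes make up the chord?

C#, F#, A#

A fourth above C# in this key is F#.
A sixth above C# in this key is A, raised to A# by the sharp.
Together with the bass C#, this spells F# major in second inversion.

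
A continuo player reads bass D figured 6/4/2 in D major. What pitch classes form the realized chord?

A second above D in this key is E.
A fourth above D in this key is G.
A sixth above D in this key is B.
Together with the bass D, this spells E minor seventh in third inversion.

D, E, G, B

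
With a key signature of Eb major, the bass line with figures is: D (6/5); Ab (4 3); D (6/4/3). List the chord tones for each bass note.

D (6/5/3): D, F, Ab, Bb.
Ab (6/4/3): Ab, C, D, F.
D (6/4/3): D, F, G, Bb.

D, F, Ab, Bb | Ab, C, D, F | D, F, G, Bb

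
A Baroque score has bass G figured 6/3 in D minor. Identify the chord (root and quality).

The figures 6/3 indicate a triad in first inversion.
In first inversion the root lies a sixth above the bass: a sixth above G in D minor is E.
The chord tones are G, Bb, E, giving E diminished.

E diminished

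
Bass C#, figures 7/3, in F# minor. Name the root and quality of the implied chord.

The figures 7/3 indicate a seventh chord in root position.
In root position the bass is the root, so the root is C#.
The chord tones are C#, E, G#, B, giving C# minor seventh.

C# minor seventh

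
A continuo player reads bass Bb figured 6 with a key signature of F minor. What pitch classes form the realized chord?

Bb, Db, G

The written figures 6 are shorthand for 6/3: the 3 is implied.
A third above Bb in this key is Db.
A sixth above Bb in this key is G.
Together with the bass Bb, this spells G diminished in first inversion.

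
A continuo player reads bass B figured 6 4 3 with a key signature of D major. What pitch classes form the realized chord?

A third above B in this key is D.
A fourth above B in this key is E.
A sixth above B in this key is G.
Together with the bass B, this spells E minor seventh in second inversion.

B, D, E, G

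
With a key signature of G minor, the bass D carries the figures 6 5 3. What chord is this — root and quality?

Bb major seventh

The figures 6 5 3 indicate a seventh chord in first inversion.
In first inversion the root lies a sixth above the bass: a sixth above D in G minor is Bb.
The chord tones are D, F, A, Bb, giving Bb major seventh.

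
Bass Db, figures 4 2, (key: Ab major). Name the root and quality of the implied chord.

The figures 4 2 indicate a seventh chord in third inversion.
In third inversion the root lies a second above the bass: a second above Db in Ab major is Eb.
The chord tones are Db, Eb, G, Bb, giving Eb dominant seventh.

Eb dominant seventh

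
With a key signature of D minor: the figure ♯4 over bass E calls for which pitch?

Counting 3 letter steps above E lands on A; in D minor, that letter is A.
The #4 figure raises it a semitone, giving A#.

A#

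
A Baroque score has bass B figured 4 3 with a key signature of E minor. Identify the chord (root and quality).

The figures 4 3 indicate a seventh chord in second inversion.
In second inversion the root lies a fourth above the bass: a fourth above B in E minor is E.
The chord tones are B, D, E, G, giving E minor seventh.

E minor seventh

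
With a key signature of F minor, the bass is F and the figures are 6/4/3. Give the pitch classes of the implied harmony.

A third above F in this key is Ab.
A fourth above F in this key is Bb.
A sixth above F in this key is Db.
Together with the bass F, this spells Bb minor seventh in second inversion.

F, Ab, Bb, Db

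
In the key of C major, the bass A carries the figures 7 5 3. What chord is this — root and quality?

A minor seventh

The figures 7 5 3 indicate a seventh chord in root position.
In root position the bass is the root, so the root is A.
The chord tones are A, C, E, G, giving A minor seventh.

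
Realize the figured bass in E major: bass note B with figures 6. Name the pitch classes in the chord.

B, D#, G#

The written figures 6 are shorthand for 6/3: the 3 is implied.
A third above B in this key is D#.
A sixth above B in this key is G#.
Together with the bass B, this spells G# minor in first inversion.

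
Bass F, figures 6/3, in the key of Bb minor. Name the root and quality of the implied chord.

The figures 6/3 indicate a triad in first inversion.
In first inversion the root lies a sixth above the bass: a sixth above F in Bb minor is Db.
The chord tones are F, Ab, Db, giving Db major.

Db major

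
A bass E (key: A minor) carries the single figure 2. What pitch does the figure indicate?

F

Counting 1 letter step above E lands on F; in A minor, that letter is F.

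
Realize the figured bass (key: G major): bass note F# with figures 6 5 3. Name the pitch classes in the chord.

A third above F# in this key is A.
A fifth above F# in this key is C.
A sixth above F# in this key is D.
Together with the bass F#, this spells D dominant seventh in first inversion.

F#, A, C, D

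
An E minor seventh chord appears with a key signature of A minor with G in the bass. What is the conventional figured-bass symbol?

6/5

G is the third of E minor seventh, so the chord is in first inversion.
A seventh chord in first inversion is figured 6/5/3, conventionally abbreviated 6/5.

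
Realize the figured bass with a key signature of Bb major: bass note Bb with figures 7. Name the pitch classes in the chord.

Bb, D, F, A

The written figures 7 are shorthand for 7/5/3: the 5/3 are implied.
A third above Bb in this key is D.
A fifth above Bb in this key is F.
A seventh above Bb in this key is A.
Together with the bass Bb, this spells Bb major seventh in root position.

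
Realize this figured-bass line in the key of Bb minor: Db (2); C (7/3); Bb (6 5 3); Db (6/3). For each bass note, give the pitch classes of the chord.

Db, Eb, Gb, Bb | C, Eb, Gb, Bb | Bb, Db, F, Gb | Db, F, Bb

Db (6/4/2): Db, Eb, Gb, Bb.
C (7/5/3): C, Eb, Gb, Bb.
Bb (6/5/3): Bb, Db, F, Gb.
Db (6/3): Db, F, Bb.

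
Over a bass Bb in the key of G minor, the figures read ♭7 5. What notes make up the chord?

Bb, D, F, Ab

The written figures ♭7 5 are shorthand for 7/5/3: the 3 is implied.
A third above Bb in this key is D.
A fifth above Bb in this key is F.
A seventh above Bb in this key is A, lowered to Ab by the flat.
Together with the bass Bb, this spells Bb dominant seventh in root position.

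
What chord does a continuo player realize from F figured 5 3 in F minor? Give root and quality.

The figures 5 3 indicate a triad in root position.
In root position the bass is the root, so the root is F.
The chord tones are F, Ab, C, giving F minor.

F minor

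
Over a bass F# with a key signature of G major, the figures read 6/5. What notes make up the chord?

The written figures 6/5 are shorthand for 6/5/3: the 3 is implied.
A third above F# in this key is A.
A fifth above F# in this key is C.
A sixth above F# in this key is D.
Together with the bass F#, this spells D dominant seventh in first inversion.

F#, A, C, D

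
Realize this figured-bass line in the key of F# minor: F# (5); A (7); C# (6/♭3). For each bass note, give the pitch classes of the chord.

F#, A, C# | A, C#, E, G# | C#, Eb, A

F# (5/3): F#, A, C#.
A (7/5/3): A, C#, E, G#.
C# (6/b3): C#, Eb, A.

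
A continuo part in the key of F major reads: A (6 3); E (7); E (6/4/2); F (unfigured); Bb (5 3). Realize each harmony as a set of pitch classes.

A (6/3): A, C, F.
E (7/5/3): E, G, Bb, D.
E (6/4/2): E, F, A, C.
F (5/3): F, A, C.
Bb (5/3): Bb, D, F.

A, C, F | E, G, Bb, D | E, F, A, C | F, A, C | Bb, D, F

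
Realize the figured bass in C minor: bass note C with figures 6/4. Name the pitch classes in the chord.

C, F, Ab

A fourth above C in this key is F.
A sixth above C in this key is Ab.
Together with the bass C, this spells F minor in second inversion.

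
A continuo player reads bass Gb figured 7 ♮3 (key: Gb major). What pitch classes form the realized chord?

Gb, B, Db, F

The written figures 7 ♮3 are shorthand for 7/5/3: the 5 is implied.
A third above Gb in this key is Bb, made natural (B) by the ♮ figure.
A fifth above Gb in this key is Db.
A seventh above Gb in this key is F.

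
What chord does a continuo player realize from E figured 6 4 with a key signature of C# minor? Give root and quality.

The figures 6 4 indicate a triad in second inversion.
In second inversion the root lies a fourth above the bass: a fourth above E in C# minor is A.
The chord tones are E, A, C#, giving A major.

A major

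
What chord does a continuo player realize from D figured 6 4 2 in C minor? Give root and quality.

Eb major seventh

The figures 6 4 2 indicate a seventh chord in third inversion.
In third inversion the root lies a second above the bass: a second above D in C minor is Eb.
The chord tones are D, Eb, G, Bb, giving Eb major seventh.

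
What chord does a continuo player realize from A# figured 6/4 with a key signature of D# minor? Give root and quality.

D# minor

The figures 6/4 indicate a triad in second inversion.
In second inversion the root lies a fourth above the bass: a fourth above A# in D# minor is D#.
The chord tones are A#, D#, F#, giving D# minor.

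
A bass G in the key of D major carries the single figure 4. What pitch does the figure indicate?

C#

Counting 3 letter steps above G lands on C; in D major, that letter is C#.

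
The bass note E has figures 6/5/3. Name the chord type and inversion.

Intervals of 6/5/3 above the bass form a seventh chord; the bass is the third, so this is first inversion.

seventh chord, first inversion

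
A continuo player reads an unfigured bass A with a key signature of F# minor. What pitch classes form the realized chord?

An unfigured bass implies 5/3.
A third above A in this key is C#.
A fifth above A in this key is E.
Together with the bass A, this spells A major in root position.

A, C#, E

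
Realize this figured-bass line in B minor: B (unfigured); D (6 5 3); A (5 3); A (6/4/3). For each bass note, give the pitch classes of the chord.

B, D, F# | D, F#, A, B | A, C#, E | A, C#, D, F#

B (5/3): B, D, F#.
D (6/5/3): D, F#, A, B.
A (5/3): A, C#, E.
A (6/4/3): A, C#, D, F#.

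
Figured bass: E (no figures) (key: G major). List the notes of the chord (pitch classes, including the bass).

E, G, B

An unfigured bass implies 5/3.
A third above E in this key is G.
A fifth above E in this key is B.
Together with the bass E, this spells E minor in root position.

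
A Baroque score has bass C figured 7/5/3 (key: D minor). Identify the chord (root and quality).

The figures 7/5/3 indicate a seventh chord in root position.
In root position the bass is the root, so the root is C.
The chord tones are C, E, G, Bb, giving C dominant seventh.

C dominant seventh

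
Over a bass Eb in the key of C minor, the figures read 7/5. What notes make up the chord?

The written figures 7/5 are shorthand for 7/5/3: the 3 is implied.
A third above Eb in this key is G.
A fifth above Eb in this key is Bb.
A seventh above Eb in this key is D.
Together with the bass Eb, this spells Eb major seventh in root position.

Eb, G, Bb, D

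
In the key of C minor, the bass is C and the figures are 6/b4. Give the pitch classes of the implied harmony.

A fourth above C in this key is F, lowered to Fb by the flat.
A sixth above C in this key is Ab.
Together with the bass C, this spells Fb augmented in second inversion.

C, Fb, Ab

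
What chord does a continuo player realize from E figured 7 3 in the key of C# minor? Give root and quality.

The figures 7 3 indicate a seventh chord in root position.
In root position the bass is the root, so the root is E.
The chord tones are E, G#, B, D#, giving E major seventh.

E major seventh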